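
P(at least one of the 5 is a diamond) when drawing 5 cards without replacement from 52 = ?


P(at least one) = 1 - P(none)
P(none) = (39/52) × (38/51) × (37/50) × (36/49) × (35/48) = 0.221534
P(at least one) = 1 - 0.221534 = 0.7785

P = 0.7785


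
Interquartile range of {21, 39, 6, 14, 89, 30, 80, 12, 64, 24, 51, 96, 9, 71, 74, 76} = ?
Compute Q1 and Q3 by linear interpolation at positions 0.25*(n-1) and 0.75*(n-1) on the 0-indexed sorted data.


Sorted: 6, 9, 12, 14, 21, 24, 30, 39, 51, 64, 71, 74, 76, 80, 89, 96
Q1 (25th %ile) = 19.2500
Q3 (75th %ile) = 74.5000
IQR = 74.5000 - 19.2500 = 55.2500

IQR = 55.2500


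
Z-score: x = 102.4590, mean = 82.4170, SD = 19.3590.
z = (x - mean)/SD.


z = (102.4590 - 82.4170)/19.3590
= 20.0420/19.3590
= 1.0353

z = 1.0353


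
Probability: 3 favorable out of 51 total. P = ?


P = 3/51 = 0.0588

P = 0.0588


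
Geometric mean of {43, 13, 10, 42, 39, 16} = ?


Product = 43 × 13 × 10 × 42 × 39 × 16 = 146502720
GM = 146502720^(1/6) = 22.9601

GM = 22.9601


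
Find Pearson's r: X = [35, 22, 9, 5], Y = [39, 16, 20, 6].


Mean X = 17.7500, Mean Y = 20.2500
SD X = 11.776566, SD Y = 11.966098
Cov = 122.312500
r = 122.312500/(11.776566*11.966098) = 0.8680

r = 0.8680


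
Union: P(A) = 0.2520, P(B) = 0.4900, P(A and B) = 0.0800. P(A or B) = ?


P(A∪B) = 0.2520 + 0.4900 - 0.0800
= 0.7420 - 0.0800
= 0.6620

P(A∪B) = 0.6620


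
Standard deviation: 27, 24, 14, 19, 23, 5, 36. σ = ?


Mean = 21.1429
Variance = 83.2653
SD = sqrt(83.2653) = 9.1250

SD = 9.1250


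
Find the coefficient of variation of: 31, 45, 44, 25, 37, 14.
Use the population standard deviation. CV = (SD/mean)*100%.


Mean = 32.6667
SD = 10.8730
CV = (10.8730/32.6667)*100 = 33.2847%

CV = 33.2847%


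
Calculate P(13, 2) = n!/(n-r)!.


P(13,2) = 13!/11!
= 6227020800/39916800
= 156

P(13,2) = 156


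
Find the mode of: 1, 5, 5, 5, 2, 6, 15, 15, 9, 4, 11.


Frequencies: 1:1, 2:1, 4:1, 5:3, 6:1, 9:1, 11:1, 15:2
Max frequency = 3
Mode = 5

Mode = 5


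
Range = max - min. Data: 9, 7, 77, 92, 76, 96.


Max = 96, Min = 7
Range = 96 - 7 = 89

Range = 89


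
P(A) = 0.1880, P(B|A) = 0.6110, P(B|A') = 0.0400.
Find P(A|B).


P(B) = P(B|A)*P(A) + P(B|A')*P(A')
= 0.6110*0.1880 + 0.0400*0.8120
= 0.114868 + 0.032480 = 0.147348
P(A|B) = 0.114868/0.147348 = 0.7796

P(A|B) = 0.7796


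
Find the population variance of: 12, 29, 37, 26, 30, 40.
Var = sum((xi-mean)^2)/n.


Mean = 29.0000
Squared deviations: 289.0000, 0, 64.0000, 9.0000, 1.0000, 121.0000
Sum = 484.0000
Variance = 484.0000/6 = 80.6667

Variance = 80.6667


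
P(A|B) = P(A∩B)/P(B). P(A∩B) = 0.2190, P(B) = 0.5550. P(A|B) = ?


P(A|B) = 0.2190/0.5550 = 0.3946

P(A|B) = 0.3946


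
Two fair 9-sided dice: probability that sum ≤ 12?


Total outcomes = 9×9 = 81
Favorable (sum ≤ 12): 60
P = 60/81 = 0.7407

P = 0.7407


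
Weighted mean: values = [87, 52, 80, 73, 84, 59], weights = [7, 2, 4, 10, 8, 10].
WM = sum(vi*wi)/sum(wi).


Numerator = 87*7 + 52*2 + 80*4 + 73*10 + 84*8 + 59*10 = 3025
Denominator = 7 + 2 + 4 + 10 + 8 + 10 = 41
WM = 3025/41 = 73.7805

WM = 73.7805


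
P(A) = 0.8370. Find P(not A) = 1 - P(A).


P(not A) = 1 - 0.8370 = 0.1630

P(not A) = 0.1630


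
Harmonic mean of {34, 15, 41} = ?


Sum of reciprocals = 1/34 + 1/15 + 1/41 = 0.120469
HM = 3/0.120469 = 24.9027

HM = 24.9027


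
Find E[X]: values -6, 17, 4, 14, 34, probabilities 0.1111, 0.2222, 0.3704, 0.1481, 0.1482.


E[X] = -6*0.1111 + 17*0.2222 + 4*0.3704 + 14*0.1481 + 34*0.1482
= -0.6666 + 3.7774 + 1.4816 + 2.0734 + 5.0388
= 11.7046

E[X] = 11.7046


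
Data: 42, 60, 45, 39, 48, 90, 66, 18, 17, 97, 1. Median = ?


Sorted: 1, 17, 18, 39, 42, 45, 48, 60, 66, 90, 97
n = 11 (odd)
Middle value = 45

Median = 45


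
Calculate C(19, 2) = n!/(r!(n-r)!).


C(19,2) = 19!/(2! × 17!)
= 121645100408832000/(2 × 355687428096000)
= 171

C(19,2) = 171


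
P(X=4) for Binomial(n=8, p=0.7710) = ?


C(8,4) = 70
p^4 = 0.353360
(1-p)^4 = 0.002750
P = 70 * 0.353360 * 0.002750 = 0.0680

P(X=4) = 0.0680


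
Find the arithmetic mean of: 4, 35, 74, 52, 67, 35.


Sum = 4 + 35 + 74 + 52 + 67 + 35 = 267
n = 6
Mean = 267/6 = 44.5000

Mean = 44.5000


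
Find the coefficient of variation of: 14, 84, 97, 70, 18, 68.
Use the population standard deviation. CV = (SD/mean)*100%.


Mean = 58.5000
SD = 31.5581
CV = (31.5581/58.5000)*100 = 53.9456%

CV = 53.9456%


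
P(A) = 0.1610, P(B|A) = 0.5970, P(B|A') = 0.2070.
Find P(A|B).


P(B) = P(B|A)*P(A) + P(B|A')*P(A')
= 0.5970*0.1610 + 0.2070*0.8390
= 0.096117 + 0.173673 = 0.269790
P(A|B) = 0.096117/0.269790 = 0.3563

P(A|B) = 0.3563


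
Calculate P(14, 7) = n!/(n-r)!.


P(14,7) = 14!/7!
= 87178291200/5040
= 17297280

P(14,7) = 17297280


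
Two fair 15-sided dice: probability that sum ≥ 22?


Total outcomes = 15×15 = 225
Favorable (sum ≥ 22): 45
P = 45/225 = 0.2000

P = 0.2000


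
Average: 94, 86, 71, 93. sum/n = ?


Sum = 94 + 86 + 71 + 93 = 344
n = 4
Mean = 344/4 = 86.0000

Mean = 86.0000


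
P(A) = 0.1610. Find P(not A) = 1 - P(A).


P(not A) = 1 - 0.1610 = 0.8390

P(not A) = 0.8390


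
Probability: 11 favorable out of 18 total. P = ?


P = 11/18 = 0.6111

P = 0.6111


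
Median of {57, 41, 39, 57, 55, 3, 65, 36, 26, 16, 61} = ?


Sorted: 3, 16, 26, 36, 39, 41, 55, 57, 57, 61, 65
n = 11 (odd)
Middle value = 41

Median = 41


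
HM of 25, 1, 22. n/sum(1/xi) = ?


Sum of reciprocals = 1/25 + 1/1 + 1/22 = 1.085455
HM = 3/1.085455 = 2.7638

HM = 2.7638


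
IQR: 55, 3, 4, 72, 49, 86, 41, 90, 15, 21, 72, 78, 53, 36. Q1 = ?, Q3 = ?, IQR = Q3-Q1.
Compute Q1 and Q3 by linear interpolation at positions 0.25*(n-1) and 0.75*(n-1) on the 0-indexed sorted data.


Sorted: 3, 4, 15, 21, 36, 41, 49, 53, 55, 72, 72, 78, 86, 90
Q1 (25th %ile) = 24.7500
Q3 (75th %ile) = 72.0000
IQR = 72.0000 - 24.7500 = 47.2500

IQR = 47.2500


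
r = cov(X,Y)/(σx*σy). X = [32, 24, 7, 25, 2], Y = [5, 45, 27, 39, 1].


Mean X = 18.0000, Mean Y = 23.4000
SD X = 11.471704, SD Y = 17.681629
Cov = 60.000000
r = 60.000000/(11.471704*17.681629) = 0.2958

r = 0.2958


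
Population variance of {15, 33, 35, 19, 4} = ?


Mean = 21.2000
Squared deviations: 38.4400, 139.2400, 190.4400, 4.8400, 295.8400
Sum = 668.8000
Variance = 668.8000/5 = 133.7600

Variance = 133.7600


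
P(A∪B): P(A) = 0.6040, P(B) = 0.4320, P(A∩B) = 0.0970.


P(A∪B) = 0.6040 + 0.4320 - 0.0970
= 1.0360 - 0.0970
= 0.9390

P(A∪B) = 0.9390


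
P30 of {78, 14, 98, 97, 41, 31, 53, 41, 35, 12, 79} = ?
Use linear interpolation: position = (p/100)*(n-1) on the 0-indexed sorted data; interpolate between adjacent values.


Sorted: 12, 14, 31, 35, 41, 41, 53, 78, 79, 97, 98
n = 11
Index = 30/100 * 10 = 3.0000
Lower = data[3] = 35, Upper = data[4] = 41
P30 = 35 + 0*(6) = 35.0000

P30 = 35.0000


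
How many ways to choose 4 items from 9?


C(9,4) = 9!/(4! × 5!)
= 362880/(24 × 120)
= 126

C(9,4) = 126


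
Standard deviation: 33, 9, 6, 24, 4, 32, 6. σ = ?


Mean = 16.2857
Variance = 143.0612
SD = sqrt(143.0612) = 11.9608

SD = 11.9608


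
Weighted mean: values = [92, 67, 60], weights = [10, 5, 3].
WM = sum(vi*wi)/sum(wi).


Numerator = 92*10 + 67*5 + 60*3 = 1435
Denominator = 10 + 5 + 3 = 18
WM = 1435/18 = 79.7222

WM = 79.7222


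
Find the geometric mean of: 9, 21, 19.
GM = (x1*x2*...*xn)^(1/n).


Product = 9 × 21 × 19 = 3591
GM = 3591^(1/3) = 15.3134

GM = 15.3134


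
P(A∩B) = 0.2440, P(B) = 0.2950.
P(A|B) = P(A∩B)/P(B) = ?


P(A|B) = 0.2440/0.2950 = 0.8271

P(A|B) = 0.8271


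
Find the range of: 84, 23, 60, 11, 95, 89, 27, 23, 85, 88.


Max = 95, Min = 11
Range = 95 - 11 = 84

Range = 84


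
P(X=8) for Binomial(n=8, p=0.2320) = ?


C(8,8) = 1
p^8 = 8.392742e-06
(1-p)^0 = 1.000000
P = 1 * 8.392742e-06 * 1.000000 = 8.3927e-06

P(X=8) = 8.3927e-06


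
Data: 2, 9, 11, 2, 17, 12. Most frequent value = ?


Frequencies: 2:2, 9:1, 11:1, 12:1, 17:1
Max frequency = 2
Mode = 2

Mode = 2


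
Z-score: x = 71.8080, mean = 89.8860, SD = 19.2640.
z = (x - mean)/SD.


z = (71.8080 - 89.8860)/19.2640
= -18.0780/19.2640
= -0.9384

z = -0.9384


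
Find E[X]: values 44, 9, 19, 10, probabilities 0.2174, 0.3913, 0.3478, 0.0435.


E[X] = 44*0.2174 + 9*0.3913 + 19*0.3478 + 10*0.0435
= 9.5656 + 3.5217 + 6.6082 + 0.4350
= 20.1305

E[X] = 20.1305


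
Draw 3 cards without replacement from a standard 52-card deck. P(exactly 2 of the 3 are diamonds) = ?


Hypergeometric: P(X=2) = C(13,2)·C(39,1) / C(52,3)
= 78 × 39 / 22100
= 3042/22100 = 0.1376

P = 0.1376


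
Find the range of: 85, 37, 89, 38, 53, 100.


Max = 100, Min = 37
Range = 100 - 37 = 63

Range = 63


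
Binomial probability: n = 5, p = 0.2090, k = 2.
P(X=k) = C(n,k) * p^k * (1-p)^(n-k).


C(5,2) = 10
p^2 = 0.043681
(1-p)^3 = 0.494914
P = 10 * 0.043681 * 0.494914 = 0.2162

P(X=2) = 0.2162


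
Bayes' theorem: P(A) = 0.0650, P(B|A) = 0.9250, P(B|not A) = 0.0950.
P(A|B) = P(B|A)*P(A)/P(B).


P(B) = P(B|A)*P(A) + P(B|A')*P(A')
= 0.9250*0.0650 + 0.0950*0.9350
= 0.060125 + 0.088825 = 0.148950
P(A|B) = 0.060125/0.148950 = 0.4037

P(A|B) = 0.4037


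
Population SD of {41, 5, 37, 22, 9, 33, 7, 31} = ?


Mean = 23.1250
Variance = 182.6094
SD = sqrt(182.6094) = 13.5133

SD = 13.5133


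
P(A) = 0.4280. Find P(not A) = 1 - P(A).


P(not A) = 1 - 0.4280 = 0.5720

P(not A) = 0.5720


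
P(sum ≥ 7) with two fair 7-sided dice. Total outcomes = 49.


Total outcomes = 7×7 = 49
Favorable (sum ≥ 7): 34
P = 34/49 = 0.6939

P = 0.6939


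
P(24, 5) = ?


P(24,5) = 24!/19!
= 620448401733239439360000/121645100408832000
= 5100480

P(24,5) = 5100480


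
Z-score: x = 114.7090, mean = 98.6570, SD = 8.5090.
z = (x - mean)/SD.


z = (114.7090 - 98.6570)/8.5090
= 16.0520/8.5090
= 1.8865

z = 1.8865


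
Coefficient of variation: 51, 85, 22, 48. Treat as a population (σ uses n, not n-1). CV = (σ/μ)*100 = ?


Mean = 51.5000
SD = 22.3886
CV = (22.3886/51.5000)*100 = 43.4730%

CV = 43.4730%


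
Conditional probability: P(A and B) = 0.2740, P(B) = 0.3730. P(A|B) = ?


P(A|B) = 0.2740/0.3730 = 0.7346

P(A|B) = 0.7346


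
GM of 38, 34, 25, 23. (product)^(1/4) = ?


Product = 38 × 34 × 25 × 23 = 742900
GM = 742900^(1/4) = 29.3584

GM = 29.3584


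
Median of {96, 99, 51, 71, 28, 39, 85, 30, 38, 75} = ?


Sorted: 28, 30, 38, 39, 51, 71, 75, 85, 96, 99
n = 10 (even)
Middle values: 51 and 71
Median = (51+71)/2 = 61.0000

Median = 61.0000


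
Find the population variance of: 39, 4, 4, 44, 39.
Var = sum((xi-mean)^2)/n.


Mean = 26.0000
Squared deviations: 169.0000, 484.0000, 484.0000, 324.0000, 169.0000
Sum = 1630.0000
Variance = 1630.0000/5 = 326.0000

Variance = 326.0000


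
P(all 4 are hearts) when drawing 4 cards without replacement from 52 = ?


P(all hearts) = (13/52) × (12/51) × (11/50) × (10/49)
= 0.0026

P = 0.0026


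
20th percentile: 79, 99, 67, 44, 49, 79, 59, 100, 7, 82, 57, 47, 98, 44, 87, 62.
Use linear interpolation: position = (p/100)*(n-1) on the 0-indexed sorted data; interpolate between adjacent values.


Sorted: 7, 44, 44, 47, 49, 57, 59, 62, 67, 79, 79, 82, 87, 98, 99, 100
n = 16
Index = 20/100 * 15 = 3.0000
Lower = data[3] = 47, Upper = data[4] = 49
P20 = 47 + 0*(2) = 47.0000

P20 = 47.0000


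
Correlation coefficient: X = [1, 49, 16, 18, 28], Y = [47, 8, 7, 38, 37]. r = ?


Mean X = 22.4000, Mean Y = 27.4000
SD X = 15.856860, SD Y = 16.620469
Cov = -159.560000
r = -159.560000/(15.856860*16.620469) = -0.6054

r = -0.6054


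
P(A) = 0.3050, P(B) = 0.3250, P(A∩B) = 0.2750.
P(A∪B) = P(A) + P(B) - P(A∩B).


P(A∪B) = 0.3050 + 0.3250 - 0.2750
= 0.6300 - 0.2750
= 0.3550

P(A∪B) = 0.3550


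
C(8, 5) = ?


C(8,5) = 8!/(5! × 3!)
= 40320/(120 × 6)
= 56

C(8,5) = 56


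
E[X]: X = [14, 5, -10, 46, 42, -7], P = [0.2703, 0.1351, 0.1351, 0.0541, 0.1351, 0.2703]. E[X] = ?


E[X] = 14*0.2703 + 5*0.1351 - 10*0.1351 + 46*0.0541 + 42*0.1351 - 7*0.2703
= 3.7842 + 0.6755 - 1.3510 + 2.4886 + 5.6742 - 1.8921
= 9.3794

E[X] = 9.3794


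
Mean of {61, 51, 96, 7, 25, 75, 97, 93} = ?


Sum = 61 + 51 + 96 + 7 + 25 + 75 + 97 + 93 = 505
n = 8
Mean = 505/8 = 63.1250

Mean = 63.1250


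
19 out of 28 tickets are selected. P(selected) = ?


P = 19/28 = 0.6786

P = 0.6786


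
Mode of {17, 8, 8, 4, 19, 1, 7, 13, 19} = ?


Frequencies: 1:1, 4:1, 7:1, 8:2, 13:1, 17:1, 19:2
Max frequency = 2
Mode = 8, 19

Mode = 8, 19


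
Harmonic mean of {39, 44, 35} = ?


Sum of reciprocals = 1/39 + 1/44 + 1/35 = 0.076940
HM = 3/0.076940 = 38.9916

HM = 38.9916


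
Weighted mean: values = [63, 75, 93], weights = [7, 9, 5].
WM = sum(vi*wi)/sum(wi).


Numerator = 63*7 + 75*9 + 93*5 = 1581
Denominator = 7 + 9 + 5 = 21
WM = 1581/21 = 75.2857

WM = 75.2857


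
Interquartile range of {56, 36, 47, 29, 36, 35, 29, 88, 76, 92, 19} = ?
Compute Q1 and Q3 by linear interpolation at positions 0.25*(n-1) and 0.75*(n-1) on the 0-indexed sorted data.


Sorted: 19, 29, 29, 35, 36, 36, 47, 56, 76, 88, 92
Q1 (25th %ile) = 32.0000
Q3 (75th %ile) = 66.0000
IQR = 66.0000 - 32.0000 = 34.0000

IQR = 34.0000


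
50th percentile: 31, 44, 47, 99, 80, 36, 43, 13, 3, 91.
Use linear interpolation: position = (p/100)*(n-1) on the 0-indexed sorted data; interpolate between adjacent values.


Sorted: 3, 13, 31, 36, 43, 44, 47, 80, 91, 99
n = 10
Index = 50/100 * 9 = 4.5000
Lower = data[4] = 43, Upper = data[5] = 44
P50 = 43 + 0.5000*(1) = 43.5000

P50 = 43.5000


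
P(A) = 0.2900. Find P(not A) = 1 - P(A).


P(not A) = 1 - 0.2900 = 0.7100

P(not A) = 0.7100


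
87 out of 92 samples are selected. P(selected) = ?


P = 87/92 = 0.9457

P = 0.9457


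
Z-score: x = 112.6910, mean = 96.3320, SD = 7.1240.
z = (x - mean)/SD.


z = (112.6910 - 96.3320)/7.1240
= 16.3590/7.1240
= 2.2963

z = 2.2963


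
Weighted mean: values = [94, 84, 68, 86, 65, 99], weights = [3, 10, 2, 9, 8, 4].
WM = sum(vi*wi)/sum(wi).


Numerator = 94*3 + 84*10 + 68*2 + 86*9 + 65*8 + 99*4 = 2948
Denominator = 3 + 10 + 2 + 9 + 8 + 4 = 36
WM = 2948/36 = 81.8889

WM = 81.8889


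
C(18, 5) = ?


C(18,5) = 18!/(5! × 13!)
= 6402373705728000/(120 × 6227020800)
= 8568

C(18,5) = 8568


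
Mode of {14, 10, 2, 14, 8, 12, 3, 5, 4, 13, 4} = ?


Frequencies: 2:1, 3:1, 4:2, 5:1, 8:1, 10:1, 12:1, 13:1, 14:2
Max frequency = 2
Mode = 4, 14

Mode = 4, 14


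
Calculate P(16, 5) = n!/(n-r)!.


P(16,5) = 16!/11!
= 20922789888000/39916800
= 524160

P(16,5) = 524160


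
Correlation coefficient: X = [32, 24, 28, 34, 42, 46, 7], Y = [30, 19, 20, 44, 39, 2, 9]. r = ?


Mean X = 30.4286, Mean Y = 23.2857
SD X = 11.878638, SD Y = 14.179606
Cov = 43.591837
r = 43.591837/(11.878638*14.179606) = 0.2588

r = 0.2588


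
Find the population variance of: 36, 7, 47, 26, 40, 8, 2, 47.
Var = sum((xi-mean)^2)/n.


Mean = 26.6250
Squared deviations: 87.8906, 385.1406, 415.1406, 0.3906, 178.8906, 346.8906, 606.3906, 415.1406
Sum = 2435.8750
Variance = 2435.8750/8 = 304.4844

Variance = 304.4844


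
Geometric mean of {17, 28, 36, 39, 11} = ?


Product = 17 × 28 × 36 × 39 × 11 = 7351344
GM = 7351344^(1/5) = 23.6196

GM = 23.6196


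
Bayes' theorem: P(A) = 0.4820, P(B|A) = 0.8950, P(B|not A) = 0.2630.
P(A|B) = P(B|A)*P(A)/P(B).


P(B) = P(B|A)*P(A) + P(B|A')*P(A')
= 0.8950*0.4820 + 0.2630*0.5180
= 0.431390 + 0.136234 = 0.567624
P(A|B) = 0.431390/0.567624 = 0.7600

P(A|B) = 0.7600


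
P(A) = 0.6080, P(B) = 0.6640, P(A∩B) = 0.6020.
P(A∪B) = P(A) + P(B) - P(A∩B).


P(A∪B) = 0.6080 + 0.6640 - 0.6020
= 1.2720 - 0.6020
= 0.6700

P(A∪B) = 0.6700


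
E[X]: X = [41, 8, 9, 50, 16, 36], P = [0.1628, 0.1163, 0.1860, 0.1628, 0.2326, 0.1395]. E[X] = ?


E[X] = 41*0.1628 + 8*0.1163 + 9*0.1860 + 50*0.1628 + 16*0.2326 + 36*0.1395
= 6.6748 + 0.9304 + 1.6740 + 8.1400 + 3.7216 + 5.0220
= 26.1628

E[X] = 26.1628


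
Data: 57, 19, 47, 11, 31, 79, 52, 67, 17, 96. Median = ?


Sorted: 11, 17, 19, 31, 47, 52, 57, 67, 79, 96
n = 10 (even)
Middle values: 47 and 52
Median = (47+52)/2 = 49.5000

Median = 49.5000


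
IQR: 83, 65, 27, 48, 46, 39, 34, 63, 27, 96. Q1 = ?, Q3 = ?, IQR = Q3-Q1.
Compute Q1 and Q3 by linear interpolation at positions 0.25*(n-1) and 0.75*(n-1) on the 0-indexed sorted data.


Sorted: 27, 27, 34, 39, 46, 48, 63, 65, 83, 96
Q1 (25th %ile) = 35.2500
Q3 (75th %ile) = 64.5000
IQR = 64.5000 - 35.2500 = 29.2500

IQR = 29.2500


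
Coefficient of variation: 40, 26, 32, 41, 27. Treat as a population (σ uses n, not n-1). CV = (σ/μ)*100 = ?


Mean = 33.2000
SD = 6.3056
CV = (6.3056/33.2000)*100 = 18.9926%

CV = 18.9926%


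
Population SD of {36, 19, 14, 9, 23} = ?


Mean = 20.2000
Variance = 84.5600
SD = sqrt(84.5600) = 9.1957

SD = 9.1957


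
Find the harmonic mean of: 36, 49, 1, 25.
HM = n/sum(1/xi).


Sum of reciprocals = 1/36 + 1/49 + 1/1 + 1/25 = 1.088186
HM = 4/1.088186 = 3.6758

HM = 3.6758


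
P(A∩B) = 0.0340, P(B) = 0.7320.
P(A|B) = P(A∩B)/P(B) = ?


P(A|B) = 0.0340/0.7320 = 0.0464

P(A|B) = 0.0464


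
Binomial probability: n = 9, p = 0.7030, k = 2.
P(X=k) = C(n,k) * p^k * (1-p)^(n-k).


C(9,2) = 36
p^2 = 0.494209
(1-p)^7 = 0.000204
P = 36 * 0.494209 * 0.000204 = 0.0036

P(X=2) = 0.0036


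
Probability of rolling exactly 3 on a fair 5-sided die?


Favorable outcomes (roll = 3): 1
Total outcomes = 5
P = 1/5 = 0.2000

P = 0.2000


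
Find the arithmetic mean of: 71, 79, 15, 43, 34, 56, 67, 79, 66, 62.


Sum = 71 + 79 + 15 + 43 + 34 + 56 + 67 + 79 + 66 + 62 = 572
n = 10
Mean = 572/10 = 57.2000

Mean = 57.2000


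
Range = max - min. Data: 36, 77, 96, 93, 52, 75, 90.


Max = 96, Min = 36
Range = 96 - 36 = 60

Range = 60


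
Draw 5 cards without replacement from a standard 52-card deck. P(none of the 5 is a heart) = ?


P(no hearts) = (39/52) × (38/51) × (37/50) × (36/49) × (35/48)
= 0.2215

P = 0.2215


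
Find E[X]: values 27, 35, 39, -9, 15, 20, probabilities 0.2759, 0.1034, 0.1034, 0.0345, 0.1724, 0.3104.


E[X] = 27*0.2759 + 35*0.1034 + 39*0.1034 - 9*0.0345 + 15*0.1724 + 20*0.3104
= 7.4493 + 3.6190 + 4.0326 - 0.3105 + 2.5860 + 6.2080
= 23.5844

E[X] = 23.5844


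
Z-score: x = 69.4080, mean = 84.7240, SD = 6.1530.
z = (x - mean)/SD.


z = (69.4080 - 84.7240)/6.1530
= -15.3160/6.1530
= -2.4892

z = -2.4892


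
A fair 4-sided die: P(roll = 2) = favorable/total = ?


Favorable outcomes (roll = 2): 1
Total outcomes = 4
P = 1/4 = 0.2500

P = 0.2500


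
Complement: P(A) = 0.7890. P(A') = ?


P(not A) = 1 - 0.7890 = 0.2110

P(not A) = 0.2110


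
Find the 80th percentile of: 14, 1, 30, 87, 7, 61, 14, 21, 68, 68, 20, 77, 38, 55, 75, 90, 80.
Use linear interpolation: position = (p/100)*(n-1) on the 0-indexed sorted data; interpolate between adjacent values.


Sorted: 1, 7, 14, 14, 20, 21, 30, 38, 55, 61, 68, 68, 75, 77, 80, 87, 90
n = 17
Index = 80/100 * 16 = 12.8000
Lower = data[12] = 75, Upper = data[13] = 77
P80 = 75 + 0.8000*(2) = 76.6000

P80 = 76.6000


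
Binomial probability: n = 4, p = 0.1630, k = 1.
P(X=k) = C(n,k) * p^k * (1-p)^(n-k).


C(4,1) = 4
p^1 = 0.163000
(1-p)^3 = 0.586376
P = 4 * 0.163000 * 0.586376 = 0.3823

P(X=1) = 0.3823


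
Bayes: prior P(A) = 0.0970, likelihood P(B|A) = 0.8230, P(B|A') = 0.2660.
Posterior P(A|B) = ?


P(B) = P(B|A)*P(A) + P(B|A')*P(A')
= 0.8230*0.0970 + 0.2660*0.9030
= 0.079831 + 0.240198 = 0.320029
P(A|B) = 0.079831/0.320029 = 0.2494

P(A|B) = 0.2494


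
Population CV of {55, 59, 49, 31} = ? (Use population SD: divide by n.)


Mean = 48.5000
SD = 10.7121
CV = (10.7121/48.5000)*100 = 22.0869%

CV = 22.0869%


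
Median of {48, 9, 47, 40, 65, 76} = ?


Sorted: 9, 40, 47, 48, 65, 76
n = 6 (even)
Middle values: 47 and 48
Median = (47+48)/2 = 47.5000

Median = 47.5000


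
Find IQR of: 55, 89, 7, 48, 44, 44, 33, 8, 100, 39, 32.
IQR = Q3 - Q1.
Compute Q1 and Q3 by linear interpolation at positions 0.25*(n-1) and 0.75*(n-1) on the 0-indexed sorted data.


Sorted: 7, 8, 32, 33, 39, 44, 44, 48, 55, 89, 100
Q1 (25th %ile) = 32.5000
Q3 (75th %ile) = 51.5000
IQR = 51.5000 - 32.5000 = 19.0000

IQR = 19.0000


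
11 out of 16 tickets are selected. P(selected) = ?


P = 11/16 = 0.6875

P = 0.6875


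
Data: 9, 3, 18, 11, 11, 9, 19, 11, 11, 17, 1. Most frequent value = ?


Frequencies: 1:1, 3:1, 9:2, 11:4, 17:1, 18:1, 19:1
Max frequency = 4
Mode = 11

Mode = 11


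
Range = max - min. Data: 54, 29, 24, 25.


Max = 54, Min = 24
Range = 54 - 24 = 30

Range = 30


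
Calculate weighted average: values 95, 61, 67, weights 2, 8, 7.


Numerator = 95*2 + 61*8 + 67*7 = 1147
Denominator = 2 + 8 + 7 = 17
WM = 1147/17 = 67.4706

WM = 67.4706


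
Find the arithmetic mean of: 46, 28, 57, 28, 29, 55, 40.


Sum = 46 + 28 + 57 + 28 + 29 + 55 + 40 = 283
n = 7
Mean = 283/7 = 40.4286

Mean = 40.4286


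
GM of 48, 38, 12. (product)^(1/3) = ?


Product = 48 × 38 × 12 = 21888
GM = 21888^(1/3) = 27.9728

GM = 27.9728


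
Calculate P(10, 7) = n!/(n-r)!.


P(10,7) = 10!/3!
= 3628800/6
= 604800

P(10,7) = 604800


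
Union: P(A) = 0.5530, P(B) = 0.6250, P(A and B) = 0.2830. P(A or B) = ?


P(A∪B) = 0.5530 + 0.6250 - 0.2830
= 1.1780 - 0.2830
= 0.8950

P(A∪B) = 0.8950


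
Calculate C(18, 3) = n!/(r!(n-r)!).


C(18,3) = 18!/(3! × 15!)
= 6402373705728000/(6 × 1307674368000)
= 816

C(18,3) = 816


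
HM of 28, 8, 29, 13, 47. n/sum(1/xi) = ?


Sum of reciprocals = 1/28 + 1/8 + 1/29 + 1/13 + 1/47 = 0.293397
HM = 5/0.293397 = 17.0418

HM = 17.0418


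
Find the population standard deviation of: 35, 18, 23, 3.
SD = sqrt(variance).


Mean = 19.7500
Variance = 131.6875
SD = sqrt(131.6875) = 11.4755

SD = 11.4755


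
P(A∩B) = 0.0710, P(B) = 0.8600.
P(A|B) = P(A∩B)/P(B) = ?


P(A|B) = 0.0710/0.8600 = 0.0826

P(A|B) = 0.0826


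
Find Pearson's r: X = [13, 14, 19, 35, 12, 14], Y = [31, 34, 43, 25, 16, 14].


Mean X = 17.8333, Mean Y = 27.1667
SD X = 7.987838, SD Y = 10.122856
Cov = 8.694444
r = 8.694444/(7.987838*10.122856) = 0.1075

r = 0.1075


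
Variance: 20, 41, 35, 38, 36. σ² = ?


Mean = 34.0000
Squared deviations: 196.0000, 49.0000, 1.0000, 16.0000, 4.0000
Sum = 266.0000
Variance = 266.0000/5 = 53.2000

Variance = 53.2000


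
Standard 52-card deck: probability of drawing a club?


13 clubs in 52 cards
P = 13/52 = 0.2500

P = 0.2500


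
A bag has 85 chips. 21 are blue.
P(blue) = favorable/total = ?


P = 21/85 = 0.2471

P = 0.2471


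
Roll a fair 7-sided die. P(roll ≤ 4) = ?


Favorable outcomes (roll ≤ 4): 4
Total outcomes = 7
P = 4/7 = 0.5714

P = 0.5714


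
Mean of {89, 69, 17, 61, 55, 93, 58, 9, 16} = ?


Sum = 89 + 69 + 17 + 61 + 55 + 93 + 58 + 9 + 16 = 467
n = 9
Mean = 467/9 = 51.8889

Mean = 51.8889


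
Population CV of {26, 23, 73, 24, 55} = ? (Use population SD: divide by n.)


Mean = 40.2000
SD = 20.2721
CV = (20.2721/40.2000)*100 = 50.4282%

CV = 50.4282%


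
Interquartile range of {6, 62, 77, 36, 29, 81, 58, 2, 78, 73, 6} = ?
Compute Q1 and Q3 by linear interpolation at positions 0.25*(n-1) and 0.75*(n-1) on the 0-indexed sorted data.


Sorted: 2, 6, 6, 29, 36, 58, 62, 73, 77, 78, 81
Q1 (25th %ile) = 17.5000
Q3 (75th %ile) = 75.0000
IQR = 75.0000 - 17.5000 = 57.5000

IQR = 57.5000


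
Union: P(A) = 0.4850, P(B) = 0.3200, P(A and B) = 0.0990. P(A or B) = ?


P(A∪B) = 0.4850 + 0.3200 - 0.0990
= 0.8050 - 0.0990
= 0.7060

P(A∪B) = 0.7060


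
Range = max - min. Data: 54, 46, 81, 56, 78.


Max = 81, Min = 46
Range = 81 - 46 = 35

Range = 35


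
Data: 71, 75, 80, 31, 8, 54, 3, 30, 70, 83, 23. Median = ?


Sorted: 3, 8, 23, 30, 31, 54, 70, 71, 75, 80, 83
n = 11 (odd)
Middle value = 54

Median = 54


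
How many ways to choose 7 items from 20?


C(20,7) = 20!/(7! × 13!)
= 2432902008176640000/(5040 × 6227020800)
= 77520

C(20,7) = 77520


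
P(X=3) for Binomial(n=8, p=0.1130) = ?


C(8,3) = 56
p^3 = 0.001443
(1-p)^5 = 0.549058
P = 56 * 0.001443 * 0.549058 = 0.0444

P(X=3) = 0.0444


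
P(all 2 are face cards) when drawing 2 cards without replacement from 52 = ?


P(all face cards) = (12/52) × (11/51)
= 0.0498

P = 0.0498


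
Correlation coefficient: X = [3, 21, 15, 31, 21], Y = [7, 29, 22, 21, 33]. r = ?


Mean X = 18.2000, Mean Y = 22.4000
SD X = 9.173876, SD Y = 8.890444
Cov = 53.120000
r = 53.120000/(9.173876*8.890444) = 0.6513

r = 0.6513


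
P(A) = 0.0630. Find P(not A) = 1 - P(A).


P(not A) = 1 - 0.0630 = 0.9370

P(not A) = 0.9370


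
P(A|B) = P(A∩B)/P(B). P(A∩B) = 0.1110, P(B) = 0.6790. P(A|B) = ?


P(A|B) = 0.1110/0.6790 = 0.1635

P(A|B) = 0.1635


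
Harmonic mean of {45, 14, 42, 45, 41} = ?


Sum of reciprocals = 1/45 + 1/14 + 1/42 + 1/45 + 1/41 = 0.164073
HM = 5/0.164073 = 30.4743

HM = 30.4743


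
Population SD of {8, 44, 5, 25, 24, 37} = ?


Mean = 23.8333
Variance = 197.8056
SD = sqrt(197.8056) = 14.0643

SD = 14.0643


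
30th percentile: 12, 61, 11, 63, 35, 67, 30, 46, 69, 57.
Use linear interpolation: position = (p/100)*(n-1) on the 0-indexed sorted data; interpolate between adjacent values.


Sorted: 11, 12, 30, 35, 46, 57, 61, 63, 67, 69
n = 10
Index = 30/100 * 9 = 2.7000
Lower = data[2] = 30, Upper = data[3] = 35
P30 = 30 + 0.7000*(5) = 33.5000

P30 = 33.5000


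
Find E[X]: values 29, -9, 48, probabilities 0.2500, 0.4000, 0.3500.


E[X] = 29*0.2500 - 9*0.4000 + 48*0.3500
= 7.2500 - 3.6000 + 16.8000
= 20.4500

E[X] = 20.4500


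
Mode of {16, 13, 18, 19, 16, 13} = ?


Frequencies: 13:2, 16:2, 18:1, 19:1
Max frequency = 2
Mode = 13, 16

Mode = 13, 16


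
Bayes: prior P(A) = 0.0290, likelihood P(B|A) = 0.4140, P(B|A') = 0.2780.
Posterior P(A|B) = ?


P(B) = P(B|A)*P(A) + P(B|A')*P(A')
= 0.4140*0.0290 + 0.2780*0.9710
= 0.012006 + 0.269938 = 0.281944
P(A|B) = 0.012006/0.281944 = 0.0426

P(A|B) = 0.0426


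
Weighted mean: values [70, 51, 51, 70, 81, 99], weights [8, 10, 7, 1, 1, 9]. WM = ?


Numerator = 70*8 + 51*10 + 51*7 + 70*1 + 81*1 + 99*9 = 2469
Denominator = 8 + 10 + 7 + 1 + 1 + 9 = 36
WM = 2469/36 = 68.5833

WM = 68.5833


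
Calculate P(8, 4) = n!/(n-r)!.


P(8,4) = 8!/4!
= 40320/24
= 1680

P(8,4) = 1680


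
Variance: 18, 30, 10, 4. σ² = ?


Mean = 15.5000
Squared deviations: 6.2500, 210.2500, 30.2500, 132.2500
Sum = 379.0000
Variance = 379.0000/4 = 94.7500

Variance = 94.7500


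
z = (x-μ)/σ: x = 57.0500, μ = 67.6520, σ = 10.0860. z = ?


z = (57.0500 - 67.6520)/10.0860
= -10.6020/10.0860
= -1.0512

z = -1.0512


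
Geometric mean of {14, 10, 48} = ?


Product = 14 × 10 × 48 = 6720
GM = 6720^(1/3) = 18.8708

GM = 18.8708


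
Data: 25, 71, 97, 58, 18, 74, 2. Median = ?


Sorted: 2, 18, 25, 58, 71, 74, 97
n = 7 (odd)
Middle value = 58

Median = 58


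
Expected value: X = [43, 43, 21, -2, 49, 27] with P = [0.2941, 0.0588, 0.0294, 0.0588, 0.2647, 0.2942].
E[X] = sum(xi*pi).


E[X] = 43*0.2941 + 43*0.0588 + 21*0.0294 - 2*0.0588 + 49*0.2647 + 27*0.2942
= 12.6463 + 2.5284 + 0.6174 - 0.1176 + 12.9703 + 7.9434
= 36.5882

E[X] = 36.5882


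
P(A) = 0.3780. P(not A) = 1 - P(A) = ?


P(not A) = 1 - 0.3780 = 0.6220

P(not A) = 0.6220


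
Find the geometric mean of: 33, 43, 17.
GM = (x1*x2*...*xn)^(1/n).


Product = 33 × 43 × 17 = 24123
GM = 24123^(1/3) = 28.8942

GM = 28.8942


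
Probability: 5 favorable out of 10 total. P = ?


P = 5/10 = 0.5000

P = 0.5000


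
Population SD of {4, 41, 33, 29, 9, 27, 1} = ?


Mean = 20.5714
Variance = 210.8163
SD = sqrt(210.8163) = 14.5195

SD = 14.5195


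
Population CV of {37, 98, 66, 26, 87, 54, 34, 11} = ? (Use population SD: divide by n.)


Mean = 51.6250
SD = 28.3855
CV = (28.3855/51.6250)*100 = 54.9839%

CV = 54.9839%


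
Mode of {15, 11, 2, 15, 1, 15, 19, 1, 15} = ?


Frequencies: 1:2, 2:1, 11:1, 15:4, 19:1
Max frequency = 4
Mode = 15

Mode = 15


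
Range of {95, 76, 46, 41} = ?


Max = 95, Min = 41
Range = 95 - 41 = 54

Range = 54


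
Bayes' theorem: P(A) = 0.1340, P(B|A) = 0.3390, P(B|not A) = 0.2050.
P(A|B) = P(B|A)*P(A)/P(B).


P(B) = P(B|A)*P(A) + P(B|A')*P(A')
= 0.3390*0.1340 + 0.2050*0.8660
= 0.045426 + 0.177530 = 0.222956
P(A|B) = 0.045426/0.222956 = 0.2037

P(A|B) = 0.2037


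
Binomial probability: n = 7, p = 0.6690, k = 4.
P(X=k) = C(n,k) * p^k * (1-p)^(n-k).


C(7,4) = 35
p^4 = 0.200311
(1-p)^3 = 0.036265
P = 35 * 0.200311 * 0.036265 = 0.2542

P(X=4) = 0.2542


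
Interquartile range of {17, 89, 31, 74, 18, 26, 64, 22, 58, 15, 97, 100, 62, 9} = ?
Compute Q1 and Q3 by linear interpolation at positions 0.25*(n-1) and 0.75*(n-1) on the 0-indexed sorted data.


Sorted: 9, 15, 17, 18, 22, 26, 31, 58, 62, 64, 74, 89, 97, 100
Q1 (25th %ile) = 19.0000
Q3 (75th %ile) = 71.5000
IQR = 71.5000 - 19.0000 = 52.5000

IQR = 52.5000


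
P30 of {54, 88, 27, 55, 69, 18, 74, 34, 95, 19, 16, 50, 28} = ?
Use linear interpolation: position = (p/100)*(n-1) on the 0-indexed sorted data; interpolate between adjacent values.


Sorted: 16, 18, 19, 27, 28, 34, 50, 54, 55, 69, 74, 88, 95
n = 13
Index = 30/100 * 12 = 3.6000
Lower = data[3] = 27, Upper = data[4] = 28
P30 = 27 + 0.6000*(1) = 27.6000

P30 = 27.6000


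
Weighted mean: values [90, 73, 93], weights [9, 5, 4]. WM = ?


Numerator = 90*9 + 73*5 + 93*4 = 1547
Denominator = 9 + 5 + 4 = 18
WM = 1547/18 = 85.9444

WM = 85.9444


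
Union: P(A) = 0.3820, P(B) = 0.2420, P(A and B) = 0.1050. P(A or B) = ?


P(A∪B) = 0.3820 + 0.2420 - 0.1050
= 0.6240 - 0.1050
= 0.5190

P(A∪B) = 0.5190


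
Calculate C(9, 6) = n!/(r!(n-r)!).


C(9,6) = 9!/(6! × 3!)
= 362880/(720 × 6)
= 84

C(9,6) = 84


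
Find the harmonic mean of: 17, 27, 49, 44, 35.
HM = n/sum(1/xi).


Sum of reciprocals = 1/17 + 1/27 + 1/49 + 1/44 + 1/35 = 0.167567
HM = 5/0.167567 = 29.8387

HM = 29.8387


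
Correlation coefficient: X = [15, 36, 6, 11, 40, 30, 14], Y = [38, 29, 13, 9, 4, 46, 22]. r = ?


Mean X = 21.7143, Mean Y = 23.0000
SD X = 12.383333, SD Y = 14.382529
Cov = 20.428571
r = 20.428571/(12.383333*14.382529) = 0.1147

r = 0.1147


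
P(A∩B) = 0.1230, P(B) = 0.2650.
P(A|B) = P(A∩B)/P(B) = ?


P(A|B) = 0.1230/0.2650 = 0.4642

P(A|B) = 0.4642


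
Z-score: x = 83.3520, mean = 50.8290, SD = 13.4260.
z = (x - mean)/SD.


z = (83.3520 - 50.8290)/13.4260
= 32.5230/13.4260
= 2.4224

z = 2.4224


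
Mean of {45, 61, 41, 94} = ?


Sum = 45 + 61 + 41 + 94 = 241
n = 4
Mean = 241/4 = 60.2500

Mean = 60.2500


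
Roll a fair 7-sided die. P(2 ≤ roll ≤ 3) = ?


Favorable outcomes (2 ≤ roll ≤ 3): 2
Total outcomes = 7
P = 2/7 = 0.2857

P = 0.2857


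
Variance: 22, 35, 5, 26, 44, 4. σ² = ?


Mean = 22.6667
Squared deviations: 0.4444, 152.1111, 312.1111, 11.1111, 455.1111, 348.4444
Sum = 1279.3333
Variance = 1279.3333/6 = 213.2222

Variance = 213.2222


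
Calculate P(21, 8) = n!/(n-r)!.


P(21,8) = 21!/13!
= 51090942171709440000/6227020800
= 8204716800

P(21,8) = 8204716800


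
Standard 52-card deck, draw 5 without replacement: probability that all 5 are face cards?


P(all face cards) = (12/52) × (11/51) × (10/50) × (9/49) × (8/48)
= 0.0003

P = 0.0003


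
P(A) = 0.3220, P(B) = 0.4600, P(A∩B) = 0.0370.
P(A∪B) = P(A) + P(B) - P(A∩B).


P(A∪B) = 0.3220 + 0.4600 - 0.0370
= 0.7820 - 0.0370
= 0.7450

P(A∪B) = 0.7450


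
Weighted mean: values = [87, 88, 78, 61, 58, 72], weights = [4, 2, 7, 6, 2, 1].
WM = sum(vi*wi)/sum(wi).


Numerator = 87*4 + 88*2 + 78*7 + 61*6 + 58*2 + 72*1 = 1624
Denominator = 4 + 2 + 7 + 6 + 2 + 1 = 22
WM = 1624/22 = 73.8182

WM = 73.8182


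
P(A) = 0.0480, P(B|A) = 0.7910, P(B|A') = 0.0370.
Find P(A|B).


P(B) = P(B|A)*P(A) + P(B|A')*P(A')
= 0.7910*0.0480 + 0.0370*0.9520
= 0.037968 + 0.035224 = 0.073192
P(A|B) = 0.037968/0.073192 = 0.5187

P(A|B) = 0.5187


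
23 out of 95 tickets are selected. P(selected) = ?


P = 23/95 = 0.2421

P = 0.2421


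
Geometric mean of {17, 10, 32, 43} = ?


Product = 17 × 10 × 32 × 43 = 233920
GM = 233920^(1/4) = 21.9921

GM = 21.9921


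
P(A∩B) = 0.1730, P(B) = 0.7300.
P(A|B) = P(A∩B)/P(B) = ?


P(A|B) = 0.1730/0.7300 = 0.2370

P(A|B) = 0.2370


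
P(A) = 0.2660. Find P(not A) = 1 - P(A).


P(not A) = 1 - 0.2660 = 0.7340

P(not A) = 0.7340


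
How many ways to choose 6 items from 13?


C(13,6) = 13!/(6! × 7!)
= 6227020800/(720 × 5040)
= 1716

C(13,6) = 1716


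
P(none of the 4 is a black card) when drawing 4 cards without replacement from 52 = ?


P(no black cards) = (26/52) × (25/51) × (24/50) × (23/49)
= 0.0552

P = 0.0552


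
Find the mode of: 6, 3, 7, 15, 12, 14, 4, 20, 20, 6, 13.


Frequencies: 3:1, 4:1, 6:2, 7:1, 12:1, 13:1, 14:1, 15:1, 20:2
Max frequency = 2
Mode = 6, 20

Mode = 6, 20


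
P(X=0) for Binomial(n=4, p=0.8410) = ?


C(4,0) = 1
p^0 = 1.000000
(1-p)^4 = 0.000639
P = 1 * 1.000000 * 0.000639 = 0.0006

P(X=0) = 0.0006


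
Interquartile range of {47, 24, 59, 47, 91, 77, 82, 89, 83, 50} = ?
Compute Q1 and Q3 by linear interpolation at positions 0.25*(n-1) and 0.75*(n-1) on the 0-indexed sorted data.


Sorted: 24, 47, 47, 50, 59, 77, 82, 83, 89, 91
Q1 (25th %ile) = 47.7500
Q3 (75th %ile) = 82.7500
IQR = 82.7500 - 47.7500 = 35.0000

IQR = 35.0000


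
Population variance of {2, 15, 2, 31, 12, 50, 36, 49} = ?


Mean = 24.6250
Squared deviations: 511.8906, 92.6406, 511.8906, 40.6406, 159.3906, 643.8906, 129.3906, 594.1406
Sum = 2683.8750
Variance = 2683.8750/8 = 335.4844

Variance = 335.4844


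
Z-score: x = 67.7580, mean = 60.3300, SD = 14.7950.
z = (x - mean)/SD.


z = (67.7580 - 60.3300)/14.7950
= 7.4280/14.7950
= 0.5021

z = 0.5021


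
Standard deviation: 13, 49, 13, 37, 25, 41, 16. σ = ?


Mean = 27.7143
Variance = 184.7755
SD = sqrt(184.7755) = 13.5932

SD = 13.5932


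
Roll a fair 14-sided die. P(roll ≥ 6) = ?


Favorable outcomes (roll ≥ 6): 9
Total outcomes = 14
P = 9/14 = 0.6429

P = 0.6429


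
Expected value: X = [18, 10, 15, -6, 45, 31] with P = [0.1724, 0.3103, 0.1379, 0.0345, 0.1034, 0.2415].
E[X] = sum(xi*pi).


E[X] = 18*0.1724 + 10*0.3103 + 15*0.1379 - 6*0.0345 + 45*0.1034 + 31*0.2415
= 3.1032 + 3.1030 + 2.0685 - 0.2070 + 4.6530 + 7.4865
= 20.2072

E[X] = 20.2072


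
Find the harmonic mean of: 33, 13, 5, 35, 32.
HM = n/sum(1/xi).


Sum of reciprocals = 1/33 + 1/13 + 1/5 + 1/35 + 1/32 = 0.367048
HM = 5/0.367048 = 13.6222

HM = 13.6222


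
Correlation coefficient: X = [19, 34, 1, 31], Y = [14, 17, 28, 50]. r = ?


Mean X = 21.2500, Mean Y = 27.2500
SD X = 12.968712, SD Y = 14.131083
Cov = 26.437500
r = 26.437500/(12.968712*14.131083) = 0.1443

r = 0.1443


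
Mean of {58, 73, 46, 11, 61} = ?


Sum = 58 + 73 + 46 + 11 + 61 = 249
n = 5
Mean = 249/5 = 49.8000

Mean = 49.8000


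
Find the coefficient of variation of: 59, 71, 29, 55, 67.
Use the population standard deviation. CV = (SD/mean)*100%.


Mean = 56.2000
SD = 14.7296
CV = (14.7296/56.2000)*100 = 26.2092%

CV = 26.2092%


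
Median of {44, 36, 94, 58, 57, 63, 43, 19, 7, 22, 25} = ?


Sorted: 7, 19, 22, 25, 36, 43, 44, 57, 58, 63, 94
n = 11 (odd)
Middle value = 43

Median = 43


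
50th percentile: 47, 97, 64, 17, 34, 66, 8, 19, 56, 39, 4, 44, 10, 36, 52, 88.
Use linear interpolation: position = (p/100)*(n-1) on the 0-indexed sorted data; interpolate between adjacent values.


Sorted: 4, 8, 10, 17, 19, 34, 36, 39, 44, 47, 52, 56, 64, 66, 88, 97
n = 16
Index = 50/100 * 15 = 7.5000
Lower = data[7] = 39, Upper = data[8] = 44
P50 = 39 + 0.5000*(5) = 41.5000

P50 = 41.5000


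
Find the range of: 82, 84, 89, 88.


Max = 89, Min = 82
Range = 89 - 82 = 7

Range = 7


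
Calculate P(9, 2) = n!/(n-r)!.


P(9,2) = 9!/7!
= 362880/5040
= 72

P(9,2) = 72


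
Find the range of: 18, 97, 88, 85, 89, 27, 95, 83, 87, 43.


Max = 97, Min = 18
Range = 97 - 18 = 79

Range = 79


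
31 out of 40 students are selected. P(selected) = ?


P = 31/40 = 0.7750

P = 0.7750


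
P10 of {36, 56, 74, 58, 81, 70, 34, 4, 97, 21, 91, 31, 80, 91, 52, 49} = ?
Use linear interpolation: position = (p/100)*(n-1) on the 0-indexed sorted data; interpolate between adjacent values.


Sorted: 4, 21, 31, 34, 36, 49, 52, 56, 58, 70, 74, 80, 81, 91, 91, 97
n = 16
Index = 10/100 * 15 = 1.5000
Lower = data[1] = 21, Upper = data[2] = 31
P10 = 21 + 0.5000*(10) = 26.0000

P10 = 26.0000


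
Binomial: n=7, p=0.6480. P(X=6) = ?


C(7,6) = 7
p^6 = 0.074037
(1-p)^1 = 0.352000
P = 7 * 0.074037 * 0.352000 = 0.1824

P(X=6) = 0.1824


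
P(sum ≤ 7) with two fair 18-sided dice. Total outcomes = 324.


Total outcomes = 18×18 = 324
Favorable (sum ≤ 7): 21
P = 21/324 = 0.0648

P = 0.0648


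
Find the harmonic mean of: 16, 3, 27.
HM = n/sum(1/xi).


Sum of reciprocals = 1/16 + 1/3 + 1/27 = 0.432870
HM = 3/0.432870 = 6.9305

HM = 6.9305


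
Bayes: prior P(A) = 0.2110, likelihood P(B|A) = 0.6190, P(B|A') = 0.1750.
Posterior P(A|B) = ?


P(B) = P(B|A)*P(A) + P(B|A')*P(A')
= 0.6190*0.2110 + 0.1750*0.7890
= 0.130609 + 0.138075 = 0.268684
P(A|B) = 0.130609/0.268684 = 0.4861

P(A|B) = 0.4861


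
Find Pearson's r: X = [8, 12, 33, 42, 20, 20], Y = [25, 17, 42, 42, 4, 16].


Mean X = 22.5000, Mean Y = 24.3333
SD X = 11.715375, SD Y = 13.912425
Cov = 111.500000
r = 111.500000/(11.715375*13.912425) = 0.6841

r = 0.6841


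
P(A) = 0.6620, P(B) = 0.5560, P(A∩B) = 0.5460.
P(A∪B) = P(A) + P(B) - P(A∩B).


P(A∪B) = 0.6620 + 0.5560 - 0.5460
= 1.2180 - 0.5460
= 0.6720

P(A∪B) = 0.6720


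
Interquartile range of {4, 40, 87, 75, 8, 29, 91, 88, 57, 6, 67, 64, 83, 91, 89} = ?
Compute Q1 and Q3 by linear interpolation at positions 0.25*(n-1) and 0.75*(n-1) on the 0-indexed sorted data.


Sorted: 4, 6, 8, 29, 40, 57, 64, 67, 75, 83, 87, 88, 89, 91, 91
Q1 (25th %ile) = 34.5000
Q3 (75th %ile) = 87.5000
IQR = 87.5000 - 34.5000 = 53.0000

IQR = 53.0000


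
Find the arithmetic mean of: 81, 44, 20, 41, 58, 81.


Sum = 81 + 44 + 20 + 41 + 58 + 81 = 325
n = 6
Mean = 325/6 = 54.1667

Mean = 54.1667


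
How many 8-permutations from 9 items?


P(9,8) = 9!/1!
= 362880/1
= 362880

P(9,8) = 362880


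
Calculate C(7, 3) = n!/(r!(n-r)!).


C(7,3) = 7!/(3! × 4!)
= 5040/(6 × 24)
= 35

C(7,3) = 35


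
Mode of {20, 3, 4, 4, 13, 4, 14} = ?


Frequencies: 3:1, 4:3, 13:1, 14:1, 20:1
Max frequency = 3
Mode = 4

Mode = 4


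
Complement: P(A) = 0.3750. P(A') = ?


P(not A) = 1 - 0.3750 = 0.6250

P(not A) = 0.6250


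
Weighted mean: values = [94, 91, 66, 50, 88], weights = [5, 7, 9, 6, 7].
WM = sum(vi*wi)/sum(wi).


Numerator = 94*5 + 91*7 + 66*9 + 50*6 + 88*7 = 2617
Denominator = 5 + 7 + 9 + 6 + 7 = 34
WM = 2617/34 = 76.9706

WM = 76.9706


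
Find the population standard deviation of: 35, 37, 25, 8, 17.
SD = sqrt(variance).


Mean = 24.4000
Variance = 119.0400
SD = sqrt(119.0400) = 10.9105

SD = 10.9105


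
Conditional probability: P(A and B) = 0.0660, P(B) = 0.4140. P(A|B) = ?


P(A|B) = 0.0660/0.4140 = 0.1594

P(A|B) = 0.1594


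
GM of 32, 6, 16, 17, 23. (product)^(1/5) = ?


Product = 32 × 6 × 16 × 17 × 23 = 1201152
GM = 1201152^(1/5) = 16.4407

GM = 16.4407


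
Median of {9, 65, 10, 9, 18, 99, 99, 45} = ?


Sorted: 9, 9, 10, 18, 45, 65, 99, 99
n = 8 (even)
Middle values: 18 and 45
Median = (18+45)/2 = 31.5000

Median = 31.5000
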